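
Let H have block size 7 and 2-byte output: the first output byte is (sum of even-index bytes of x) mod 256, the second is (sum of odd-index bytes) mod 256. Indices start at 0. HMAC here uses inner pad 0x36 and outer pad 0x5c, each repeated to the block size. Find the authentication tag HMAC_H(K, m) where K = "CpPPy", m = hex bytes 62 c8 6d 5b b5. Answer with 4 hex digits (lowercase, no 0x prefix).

Key "CpPPy" = 43 70 50 50 79 is 5 bytes ≤ B = 7; zero-pad to 7 bytes: K' = 43 70 50 50 79 00 00.
K' ⊕ ipad = 75 46 66 66 4f 36 36.  K' ⊕ opad = 1f 2c 0c 0c 25 5c 5c.
Inner input = (K'⊕ipad) ∥ m = 75 46 66 66 4f 36 36 ∥ 62 c8 6d 5b b5.
Inner hash: even-index sum = 643 mod 256 = 131; odd-index sum = 614 mod 256 = 102 → 83 66.
Outer input = (K'⊕opad) ∥ inner = 1f 2c 0c 0c 25 5c 5c ∥ 83 66.
Outer hash (tag): even-index sum = 274 mod 256 = 18; odd-index sum = 279 mod 256 = 23 → 12 17.

1217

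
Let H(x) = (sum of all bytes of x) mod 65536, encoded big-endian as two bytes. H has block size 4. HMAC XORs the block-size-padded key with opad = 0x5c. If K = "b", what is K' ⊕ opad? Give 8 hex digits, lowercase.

Key "b" = 62 is 1 byte ≤ B = 4; zero-pad to 4 bytes: K' = 62 00 00 00.
XOR each byte with 0x5c: 62⊕5c=3e, 00⊕5c=5c, 00⊕5c=5c, 00⊕5c=5c.

3e5c5c5c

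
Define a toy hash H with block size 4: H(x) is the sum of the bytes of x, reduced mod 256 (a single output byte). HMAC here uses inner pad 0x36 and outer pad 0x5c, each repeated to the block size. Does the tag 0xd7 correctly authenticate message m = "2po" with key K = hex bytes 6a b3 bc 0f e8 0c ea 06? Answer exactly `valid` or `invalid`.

invalid

Key hex bytes 6a b3 bc 0f e8 0c ea 06 is 8 bytes > B = 4, so hash it first: H(key) = cc, then zero-pad to 4 bytes: K' = cc 00 00 00.
K' ⊕ ipad = fa 36 36 36; K' ⊕ opad = 90 5c 5c 5c.
Inner hash: sum = 250+54+54+54+50+112+111 = 685; mod 256 = 173 → ad.
Outer hash (recomputed tag): sum = 144+92+92+92+173 = 593; mod 256 = 81 → 51.
Recomputed tag = 51; claimed = d7 → mismatch.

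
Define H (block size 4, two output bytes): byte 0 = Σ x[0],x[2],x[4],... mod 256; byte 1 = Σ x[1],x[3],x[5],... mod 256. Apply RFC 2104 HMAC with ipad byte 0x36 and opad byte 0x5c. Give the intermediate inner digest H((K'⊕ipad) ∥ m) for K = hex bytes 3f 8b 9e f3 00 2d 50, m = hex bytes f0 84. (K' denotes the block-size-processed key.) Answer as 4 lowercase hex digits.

4157

Key hex bytes 3f 8b 9e f3 00 2d 50 is 7 bytes > B = 4, so hash it first: H(key) = 2d ab, then zero-pad to 4 bytes: K' = 2d ab 00 00.
K' ⊕ ipad = 1b 9d 36 36.
Inner input = 1b 9d 36 36 ∥ f0 84.
Inner hash: even-index sum = 321 mod 256 = 65; odd-index sum = 343 mod 256 = 87 → 41 57.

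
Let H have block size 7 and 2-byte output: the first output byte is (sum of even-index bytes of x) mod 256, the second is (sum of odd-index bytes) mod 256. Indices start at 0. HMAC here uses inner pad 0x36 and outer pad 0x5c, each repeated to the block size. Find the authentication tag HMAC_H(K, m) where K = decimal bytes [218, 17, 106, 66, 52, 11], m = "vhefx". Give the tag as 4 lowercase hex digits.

Key decimal bytes [218, 17, 106, 66, 52, 11] = da 11 6a 42 34 0b is 6 bytes ≤ B = 7; zero-pad to 7 bytes: K' = da 11 6a 42 34 0b 00.
K' ⊕ ipad = ec 27 5c 74 02 3d 36.  K' ⊕ opad = 86 4d 36 1e 68 57 5c.
Inner input = (K'⊕ipad) ∥ m = ec 27 5c 74 02 3d 36 ∥ 76 68 65 66 78.
Inner hash: even-index sum = 590 mod 256 = 78; odd-index sum = 555 mod 256 = 43 → 4e 2b.
Outer input = (K'⊕opad) ∥ inner = 86 4d 36 1e 68 57 5c ∥ 4e 2b.
Outer hash (tag): even-index sum = 427 mod 256 = 171; odd-index sum = 272 mod 256 = 16 → ab 10.

ab10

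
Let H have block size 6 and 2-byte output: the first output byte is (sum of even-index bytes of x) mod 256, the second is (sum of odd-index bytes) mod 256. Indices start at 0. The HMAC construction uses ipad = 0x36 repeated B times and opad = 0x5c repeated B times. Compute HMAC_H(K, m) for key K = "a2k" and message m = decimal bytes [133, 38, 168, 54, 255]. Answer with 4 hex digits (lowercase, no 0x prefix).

e6f2

Key "a2k" = 61 32 6b is 3 bytes ≤ B = 6; zero-pad to 6 bytes: K' = 61 32 6b 00 00 00.
K' ⊕ ipad = 57 04 5d 36 36 36.  K' ⊕ opad = 3d 6e 37 5c 5c 5c.
Inner input = (K'⊕ipad) ∥ m = 57 04 5d 36 36 36 ∥ 85 26 a8 36 ff.
Inner hash: even-index sum = 790 mod 256 = 22; odd-index sum = 204 mod 256 = 204 → 16 cc.
Outer input = (K'⊕opad) ∥ inner = 3d 6e 37 5c 5c 5c ∥ 16 cc.
Outer hash (tag): even-index sum = 230 mod 256 = 230; odd-index sum = 498 mod 256 = 242 → e6 f2.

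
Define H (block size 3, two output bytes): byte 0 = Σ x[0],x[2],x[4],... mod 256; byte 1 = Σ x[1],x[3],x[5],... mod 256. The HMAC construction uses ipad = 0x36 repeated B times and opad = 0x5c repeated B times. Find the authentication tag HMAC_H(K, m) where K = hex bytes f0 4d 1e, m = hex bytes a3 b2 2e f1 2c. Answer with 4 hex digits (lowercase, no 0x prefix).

Key hex bytes f0 4d 1e is exactly B = 3 bytes: K' = f0 4d 1e.
K' ⊕ ipad = c6 7b 28.  K' ⊕ opad = ac 11 42.
Inner input = (K'⊕ipad) ∥ m = c6 7b 28 ∥ a3 b2 2e f1 2c.
Inner hash: even-index sum = 657 mod 256 = 145; odd-index sum = 376 mod 256 = 120 → 91 78.
Outer input = (K'⊕opad) ∥ inner = ac 11 42 ∥ 91 78.
Outer hash (tag): even-index sum = 358 mod 256 = 102; odd-index sum = 162 mod 256 = 162 → 66 a2.

66a2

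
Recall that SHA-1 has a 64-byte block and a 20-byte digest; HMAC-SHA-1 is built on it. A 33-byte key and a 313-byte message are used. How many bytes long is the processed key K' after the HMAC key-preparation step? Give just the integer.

Key is 33 ≤ 64 bytes, zero-padded: |K'| = 64.

64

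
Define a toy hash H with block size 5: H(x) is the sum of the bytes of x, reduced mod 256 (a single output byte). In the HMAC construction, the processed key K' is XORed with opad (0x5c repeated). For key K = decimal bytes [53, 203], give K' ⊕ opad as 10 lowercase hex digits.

Key decimal bytes [53, 203] = 35 cb is 2 bytes ≤ B = 5; zero-pad to 5 bytes: K' = 35 cb 00 00 00.
XOR each byte with 0x5c: 35⊕5c=69, cb⊕5c=97, 00⊕5c=5c, 00⊕5c=5c, 00⊕5c=5c.

69975c5c5c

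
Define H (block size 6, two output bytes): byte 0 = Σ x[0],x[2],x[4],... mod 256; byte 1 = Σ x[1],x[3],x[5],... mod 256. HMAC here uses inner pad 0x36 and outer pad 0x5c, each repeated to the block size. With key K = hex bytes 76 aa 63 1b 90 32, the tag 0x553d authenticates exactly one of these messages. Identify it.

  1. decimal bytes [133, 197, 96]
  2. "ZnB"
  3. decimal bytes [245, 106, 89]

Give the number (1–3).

1

Key hex bytes 76 aa 63 1b 90 32 is exactly B = 6 bytes: K' = 76 aa 63 1b 90 32.
K' ⊕ ipad = 40 9c 55 2d a6 04; K' ⊕ opad = 2a f6 3f 47 cc 6e.
m1: inner = H(40 9c 55 2d a6 04 85 c5 60) = 20 92; tag = H(2a f6 3f 47 cc 6e 20 92) = 553d ← matches
m2: inner = H(40 9c 55 2d a6 04 5a 6e 42) = d7 3b; tag = H(2a f6 3f 47 cc 6e d7 3b) = 0ce6
m3: inner = H(40 9c 55 2d a6 04 f5 6a 59) = 89 37; tag = H(2a f6 3f 47 cc 6e 89 37) = bee2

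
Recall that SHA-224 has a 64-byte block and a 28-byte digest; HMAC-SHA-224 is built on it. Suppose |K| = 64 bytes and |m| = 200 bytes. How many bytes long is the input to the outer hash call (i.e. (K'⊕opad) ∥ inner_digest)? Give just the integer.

92

Key is 64 ≤ 64 bytes, zero-padded: |K'| = 64.
Outer input = (K'⊕opad) ∥ H(inner) → 64 + 28 = 92 bytes.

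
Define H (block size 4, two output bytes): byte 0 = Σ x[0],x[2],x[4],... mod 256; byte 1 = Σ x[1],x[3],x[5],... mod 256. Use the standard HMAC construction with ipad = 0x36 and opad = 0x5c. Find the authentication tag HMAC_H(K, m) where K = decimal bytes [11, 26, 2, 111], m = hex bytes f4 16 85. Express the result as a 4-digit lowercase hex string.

Key decimal bytes [11, 26, 2, 111] = 0b 1a 02 6f is exactly B = 4 bytes: K' = 0b 1a 02 6f.
K' ⊕ ipad = 3d 2c 34 59.  K' ⊕ opad = 57 46 5e 33.
Inner input = (K'⊕ipad) ∥ m = 3d 2c 34 59 ∥ f4 16 85.
Inner hash: even-index sum = 490 mod 256 = 234; odd-index sum = 155 mod 256 = 155 → ea 9b.
Outer input = (K'⊕opad) ∥ inner = 57 46 5e 33 ∥ ea 9b.
Outer hash (tag): even-index sum = 415 mod 256 = 159; odd-index sum = 276 mod 256 = 20 → 9f 14.

9f14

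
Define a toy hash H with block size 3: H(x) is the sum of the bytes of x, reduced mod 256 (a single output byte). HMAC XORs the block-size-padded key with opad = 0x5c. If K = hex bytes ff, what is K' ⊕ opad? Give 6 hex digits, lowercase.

Key hex bytes ff is 1 byte ≤ B = 3; zero-pad to 3 bytes: K' = ff 00 00.
XOR each byte with 0x5c: ff⊕5c=a3, 00⊕5c=5c, 00⊕5c=5c.

a35c5c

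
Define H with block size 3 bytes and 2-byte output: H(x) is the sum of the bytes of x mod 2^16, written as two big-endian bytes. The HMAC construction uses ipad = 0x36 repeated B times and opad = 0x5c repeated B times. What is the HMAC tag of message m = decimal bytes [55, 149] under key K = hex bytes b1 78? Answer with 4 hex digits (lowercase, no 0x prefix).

Key hex bytes b1 78 is 2 bytes ≤ B = 3; zero-pad to 3 bytes: K' = b1 78 00.
K' ⊕ ipad = 87 4e 36.  K' ⊕ opad = ed 24 5c.
Inner input = (K'⊕ipad) ∥ m = 87 4e 36 ∥ 37 95.
Inner hash: sum = 135+78+54+55+149 = 471 → 01 d7.
Outer input = (K'⊕opad) ∥ inner = ed 24 5c ∥ 01 d7.
Outer hash (tag): sum = 237+36+92+1+215 = 581 → 02 45.

0245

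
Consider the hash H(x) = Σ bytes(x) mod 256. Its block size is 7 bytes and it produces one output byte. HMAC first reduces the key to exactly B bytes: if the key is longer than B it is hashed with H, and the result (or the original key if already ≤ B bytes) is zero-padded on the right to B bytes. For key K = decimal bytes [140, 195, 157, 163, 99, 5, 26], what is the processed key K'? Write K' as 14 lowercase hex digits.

Key decimal bytes [140, 195, 157, 163, 99, 5, 26] = 8c c3 9d a3 63 05 1a is exactly B = 7 bytes: K' = 8c c3 9d a3 63 05 1a.

8cc39da363051a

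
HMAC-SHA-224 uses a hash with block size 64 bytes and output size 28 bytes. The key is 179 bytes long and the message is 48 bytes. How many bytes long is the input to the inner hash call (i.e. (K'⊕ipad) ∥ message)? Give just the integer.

Key is 179 > 64 bytes, so it is hashed to 28 bytes then zero-padded to 64: |K'| = 64.
Inner input = (K'⊕ipad) ∥ m → 64 + 48 = 112 bytes.

112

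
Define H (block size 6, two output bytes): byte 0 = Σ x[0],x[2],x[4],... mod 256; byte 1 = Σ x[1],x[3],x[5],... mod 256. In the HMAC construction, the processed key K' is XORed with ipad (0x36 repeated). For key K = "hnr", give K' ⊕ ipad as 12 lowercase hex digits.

5e5844363636

Key "hnr" = 68 6e 72 is 3 bytes ≤ B = 6; zero-pad to 6 bytes: K' = 68 6e 72 00 00 00.
XOR each byte with 0x36: 68⊕36=5e, 6e⊕36=58, 72⊕36=44, 00⊕36=36, 00⊕36=36, 00⊕36=36.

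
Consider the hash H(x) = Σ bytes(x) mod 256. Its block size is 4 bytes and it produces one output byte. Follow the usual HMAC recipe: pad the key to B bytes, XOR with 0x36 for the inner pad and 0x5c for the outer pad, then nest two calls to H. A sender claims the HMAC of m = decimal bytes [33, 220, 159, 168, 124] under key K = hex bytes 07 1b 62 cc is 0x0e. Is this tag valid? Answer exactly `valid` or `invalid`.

invalid

Key hex bytes 07 1b 62 cc is exactly B = 4 bytes: K' = 07 1b 62 cc.
K' ⊕ ipad = 31 2d 54 fa; K' ⊕ opad = 5b 47 3e 90.
Inner hash: sum = 49+45+84+250+33+220+159+168+124 = 1132; mod 256 = 108 → 6c.
Outer hash (recomputed tag): sum = 91+71+62+144+108 = 476; mod 256 = 220 → dc.
Recomputed tag = dc; claimed = 0e → mismatch.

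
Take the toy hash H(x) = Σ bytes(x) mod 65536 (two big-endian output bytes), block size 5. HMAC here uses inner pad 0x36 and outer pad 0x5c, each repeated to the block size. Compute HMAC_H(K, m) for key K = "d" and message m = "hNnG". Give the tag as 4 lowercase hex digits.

023f

Key "d" = 64 is 1 byte ≤ B = 5; zero-pad to 5 bytes: K' = 64 00 00 00 00.
K' ⊕ ipad = 52 36 36 36 36.  K' ⊕ opad = 38 5c 5c 5c 5c.
Inner input = (K'⊕ipad) ∥ m = 52 36 36 36 36 ∥ 68 4e 6e 47.
Inner hash: sum = 82+54+54+54+54+104+78+110+71 = 661 → 02 95.
Outer input = (K'⊕opad) ∥ inner = 38 5c 5c 5c 5c ∥ 02 95.
Outer hash (tag): sum = 56+92+92+92+92+2+149 = 575 → 02 3f.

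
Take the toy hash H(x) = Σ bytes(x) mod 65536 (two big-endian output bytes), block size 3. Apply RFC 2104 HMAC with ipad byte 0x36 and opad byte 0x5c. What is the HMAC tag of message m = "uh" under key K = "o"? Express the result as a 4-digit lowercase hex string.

Key "o" = 6f is 1 byte ≤ B = 3; zero-pad to 3 bytes: K' = 6f 00 00.
K' ⊕ ipad = 59 36 36.  K' ⊕ opad = 33 5c 5c.
Inner input = (K'⊕ipad) ∥ m = 59 36 36 ∥ 75 68.
Inner hash: sum = 89+54+54+117+104 = 418 → 01 a2.
Outer input = (K'⊕opad) ∥ inner = 33 5c 5c ∥ 01 a2.
Outer hash (tag): sum = 51+92+92+1+162 = 398 → 01 8e.

018e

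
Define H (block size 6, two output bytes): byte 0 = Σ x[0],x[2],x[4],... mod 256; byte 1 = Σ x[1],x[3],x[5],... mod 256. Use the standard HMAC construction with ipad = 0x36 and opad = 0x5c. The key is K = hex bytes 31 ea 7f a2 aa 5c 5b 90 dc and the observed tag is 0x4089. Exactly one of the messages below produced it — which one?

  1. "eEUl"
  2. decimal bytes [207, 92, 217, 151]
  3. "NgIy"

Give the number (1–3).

Key hex bytes 31 ea 7f a2 aa 5c 5b 90 dc is 9 bytes > B = 6, so hash it first: H(key) = 91 78, then zero-pad to 6 bytes: K' = 91 78 00 00 00 00.
K' ⊕ ipad = a7 4e 36 36 36 36; K' ⊕ opad = cd 24 5c 5c 5c 5c.
m1: inner = H(a7 4e 36 36 36 36 65 45 55 6c) = cd 6b; tag = H(cd 24 5c 5c 5c 5c cd 6b) = 5247
m2: inner = H(a7 4e 36 36 36 36 cf 5c d9 97) = bb ad; tag = H(cd 24 5c 5c 5c 5c bb ad) = 4089 ← matches
m3: inner = H(a7 4e 36 36 36 36 4e 67 49 79) = aa 9a; tag = H(cd 24 5c 5c 5c 5c aa 9a) = 2f76

2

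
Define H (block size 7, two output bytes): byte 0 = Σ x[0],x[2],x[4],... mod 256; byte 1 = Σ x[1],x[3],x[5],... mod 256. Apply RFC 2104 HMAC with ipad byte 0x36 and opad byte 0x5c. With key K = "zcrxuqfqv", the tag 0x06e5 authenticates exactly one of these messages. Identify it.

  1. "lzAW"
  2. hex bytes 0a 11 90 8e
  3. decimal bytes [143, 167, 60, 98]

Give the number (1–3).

2

Key "zcrxuqfqv" = 7a 63 72 78 75 71 66 71 76 is 9 bytes > B = 7, so hash it first: H(key) = 3d bd, then zero-pad to 7 bytes: K' = 3d bd 00 00 00 00 00.
K' ⊕ ipad = 0b 8b 36 36 36 36 36; K' ⊕ opad = 61 e1 5c 5c 5c 5c 5c.
m1: inner = H(0b 8b 36 36 36 36 36 6c 7a 41 57) = 7e a4; tag = H(61 e1 5c 5c 5c 5c 5c 7e a4) = 1917
m2: inner = H(0b 8b 36 36 36 36 36 0a 11 90 8e) = 4c 91; tag = H(61 e1 5c 5c 5c 5c 5c 4c 91) = 06e5 ← matches
m3: inner = H(0b 8b 36 36 36 36 36 8f a7 3c 62) = b6 c2; tag = H(61 e1 5c 5c 5c 5c 5c b6 c2) = 374f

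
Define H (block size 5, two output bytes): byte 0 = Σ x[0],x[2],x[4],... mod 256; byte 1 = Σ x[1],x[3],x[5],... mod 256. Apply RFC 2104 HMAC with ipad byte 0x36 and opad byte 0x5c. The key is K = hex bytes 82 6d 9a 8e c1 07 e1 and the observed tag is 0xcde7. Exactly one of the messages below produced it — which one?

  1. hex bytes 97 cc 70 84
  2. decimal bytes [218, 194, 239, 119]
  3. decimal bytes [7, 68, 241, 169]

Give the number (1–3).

2

Key hex bytes 82 6d 9a 8e c1 07 e1 is 7 bytes > B = 5, so hash it first: H(key) = be 02, then zero-pad to 5 bytes: K' = be 02 00 00 00.
K' ⊕ ipad = 88 34 36 36 36; K' ⊕ opad = e2 5e 5c 5c 5c.
m1: inner = H(88 34 36 36 36 97 cc 70 84) = 44 71; tag = H(e2 5e 5c 5c 5c 44 71) = 0bfe
m2: inner = H(88 34 36 36 36 da c2 ef 77) = 2d 33; tag = H(e2 5e 5c 5c 5c 2d 33) = cde7 ← matches
m3: inner = H(88 34 36 36 36 07 44 f1 a9) = e1 62; tag = H(e2 5e 5c 5c 5c e1 62) = fc9b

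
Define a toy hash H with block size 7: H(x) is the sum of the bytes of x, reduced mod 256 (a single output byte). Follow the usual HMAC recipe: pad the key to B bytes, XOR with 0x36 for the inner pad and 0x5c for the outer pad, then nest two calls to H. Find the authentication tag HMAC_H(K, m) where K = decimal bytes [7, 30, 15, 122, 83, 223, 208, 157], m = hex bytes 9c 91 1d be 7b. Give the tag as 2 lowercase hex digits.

7b

Key decimal bytes [7, 30, 15, 122, 83, 223, 208, 157] = 07 1e 0f 7a 53 df d0 9d is 8 bytes > B = 7, so hash it first: H(key) = 4d, then zero-pad to 7 bytes: K' = 4d 00 00 00 00 00 00.
K' ⊕ ipad = 7b 36 36 36 36 36 36.  K' ⊕ opad = 11 5c 5c 5c 5c 5c 5c.
Inner input = (K'⊕ipad) ∥ m = 7b 36 36 36 36 36 36 ∥ 9c 91 1d be 7b.
Inner hash: sum = 123+54+54+54+54+54+54+156+145+29+190+123 = 1090; mod 256 = 66 → 42.
Outer input = (K'⊕opad) ∥ inner = 11 5c 5c 5c 5c 5c 5c ∥ 42.
Outer hash (tag): sum = 17+92+92+92+92+92+92+66 = 635; mod 256 = 123 → 7b.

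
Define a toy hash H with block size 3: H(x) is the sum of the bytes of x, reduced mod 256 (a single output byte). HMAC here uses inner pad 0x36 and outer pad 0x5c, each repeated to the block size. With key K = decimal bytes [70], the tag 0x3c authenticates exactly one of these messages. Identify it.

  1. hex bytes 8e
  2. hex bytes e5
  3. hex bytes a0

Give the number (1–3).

1

Key decimal bytes [70] = 46 is 1 byte ≤ B = 3; zero-pad to 3 bytes: K' = 46 00 00.
K' ⊕ ipad = 70 36 36; K' ⊕ opad = 1a 5c 5c.
m1: inner = H(70 36 36 8e) = 6a; tag = H(1a 5c 5c 6a) = 3c ← matches
m2: inner = H(70 36 36 e5) = c1; tag = H(1a 5c 5c c1) = 93
m3: inner = H(70 36 36 a0) = 7c; tag = H(1a 5c 5c 7c) = 4e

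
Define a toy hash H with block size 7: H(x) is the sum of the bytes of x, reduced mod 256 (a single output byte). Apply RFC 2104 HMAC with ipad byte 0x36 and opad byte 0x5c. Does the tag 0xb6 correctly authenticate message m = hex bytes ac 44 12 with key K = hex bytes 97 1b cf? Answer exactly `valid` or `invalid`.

valid

Key hex bytes 97 1b cf is 3 bytes ≤ B = 7; zero-pad to 7 bytes: K' = 97 1b cf 00 00 00 00.
K' ⊕ ipad = a1 2d f9 36 36 36 36; K' ⊕ opad = cb 47 93 5c 5c 5c 5c.
Inner hash: sum = 161+45+249+54+54+54+54+172+68+18 = 929; mod 256 = 161 → a1.
Outer hash (recomputed tag): sum = 203+71+147+92+92+92+92+161 = 950; mod 256 = 182 → b6.
Recomputed tag = b6; claimed = b6 → match.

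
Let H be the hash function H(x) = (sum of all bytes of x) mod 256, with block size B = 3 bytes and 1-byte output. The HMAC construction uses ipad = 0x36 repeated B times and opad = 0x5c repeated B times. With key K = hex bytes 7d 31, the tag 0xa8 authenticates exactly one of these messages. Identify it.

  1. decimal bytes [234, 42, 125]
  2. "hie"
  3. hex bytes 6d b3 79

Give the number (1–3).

2

Key hex bytes 7d 31 is 2 bytes ≤ B = 3; zero-pad to 3 bytes: K' = 7d 31 00.
K' ⊕ ipad = 4b 07 36; K' ⊕ opad = 21 6d 5c.
m1: inner = H(4b 07 36 ea 2a 7d) = 19; tag = H(21 6d 5c 19) = 03
m2: inner = H(4b 07 36 68 69 65) = be; tag = H(21 6d 5c be) = a8 ← matches
m3: inner = H(4b 07 36 6d b3 79) = 21; tag = H(21 6d 5c 21) = 0b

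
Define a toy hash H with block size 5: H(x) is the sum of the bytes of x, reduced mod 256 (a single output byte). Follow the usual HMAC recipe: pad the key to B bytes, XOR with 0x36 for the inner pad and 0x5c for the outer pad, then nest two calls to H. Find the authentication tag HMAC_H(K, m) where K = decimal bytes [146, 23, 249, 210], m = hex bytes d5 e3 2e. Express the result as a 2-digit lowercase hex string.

Key decimal bytes [146, 23, 249, 210] = 92 17 f9 d2 is 4 bytes ≤ B = 5; zero-pad to 5 bytes: K' = 92 17 f9 d2 00.
K' ⊕ ipad = a4 21 cf e4 36.  K' ⊕ opad = ce 4b a5 8e 5c.
Inner input = (K'⊕ipad) ∥ m = a4 21 cf e4 36 ∥ d5 e3 2e.
Inner hash: sum = 164+33+207+228+54+213+227+46 = 1172; mod 256 = 148 → 94.
Outer input = (K'⊕opad) ∥ inner = ce 4b a5 8e 5c ∥ 94.
Outer hash (tag): sum = 206+75+165+142+92+148 = 828; mod 256 = 60 → 3c.

3c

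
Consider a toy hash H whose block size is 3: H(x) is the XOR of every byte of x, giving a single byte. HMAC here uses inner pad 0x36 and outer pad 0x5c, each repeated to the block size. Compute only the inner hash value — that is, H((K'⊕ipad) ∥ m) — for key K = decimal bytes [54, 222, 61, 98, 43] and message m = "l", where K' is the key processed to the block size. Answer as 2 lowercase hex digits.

c6

Key decimal bytes [54, 222, 61, 98, 43] = 36 de 3d 62 2b is 5 bytes > B = 3, so hash it first: H(key) = 9c, then zero-pad to 3 bytes: K' = 9c 00 00.
K' ⊕ ipad = aa 36 36.
Inner input = aa 36 36 ∥ 6c.
Inner hash: XOR aa⊕36⊕36⊕6c = c6.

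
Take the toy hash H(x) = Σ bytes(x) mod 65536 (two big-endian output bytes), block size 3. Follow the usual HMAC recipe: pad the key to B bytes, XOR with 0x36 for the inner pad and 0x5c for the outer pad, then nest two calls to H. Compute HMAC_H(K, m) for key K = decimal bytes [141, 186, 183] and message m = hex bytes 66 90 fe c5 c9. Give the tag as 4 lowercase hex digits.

Key decimal bytes [141, 186, 183] = 8d ba b7 is exactly B = 3 bytes: K' = 8d ba b7.
K' ⊕ ipad = bb 8c 81.  K' ⊕ opad = d1 e6 eb.
Inner input = (K'⊕ipad) ∥ m = bb 8c 81 ∥ 66 90 fe c5 c9.
Inner hash: sum = 187+140+129+102+144+254+197+201 = 1354 → 05 4a.
Outer input = (K'⊕opad) ∥ inner = d1 e6 eb ∥ 05 4a.
Outer hash (tag): sum = 209+230+235+5+74 = 753 → 02 f1.

02f1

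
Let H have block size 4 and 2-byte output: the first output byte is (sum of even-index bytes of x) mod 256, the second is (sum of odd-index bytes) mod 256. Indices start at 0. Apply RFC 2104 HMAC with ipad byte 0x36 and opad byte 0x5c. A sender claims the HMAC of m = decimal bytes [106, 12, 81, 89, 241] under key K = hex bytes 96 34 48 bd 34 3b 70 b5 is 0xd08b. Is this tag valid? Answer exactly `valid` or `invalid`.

Key hex bytes 96 34 48 bd 34 3b 70 b5 is 8 bytes > B = 4, so hash it first: H(key) = 82 e1, then zero-pad to 4 bytes: K' = 82 e1 00 00.
K' ⊕ ipad = b4 d7 36 36; K' ⊕ opad = de bd 5c 5c.
Inner hash: even-index sum = 662 mod 256 = 150; odd-index sum = 370 mod 256 = 114 → 96 72.
Outer hash (recomputed tag): even-index sum = 464 mod 256 = 208; odd-index sum = 395 mod 256 = 139 → d0 8b.
Recomputed tag = d08b; claimed = d08b → match.

valid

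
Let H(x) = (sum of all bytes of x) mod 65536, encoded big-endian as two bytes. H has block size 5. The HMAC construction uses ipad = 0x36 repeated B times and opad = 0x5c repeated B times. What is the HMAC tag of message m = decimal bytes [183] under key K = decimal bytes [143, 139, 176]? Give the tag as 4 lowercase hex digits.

0370

Key decimal bytes [143, 139, 176] = 8f 8b b0 is 3 bytes ≤ B = 5; zero-pad to 5 bytes: K' = 8f 8b b0 00 00.
K' ⊕ ipad = b9 bd 86 36 36.  K' ⊕ opad = d3 d7 ec 5c 5c.
Inner input = (K'⊕ipad) ∥ m = b9 bd 86 36 36 ∥ b7.
Inner hash: sum = 185+189+134+54+54+183 = 799 → 03 1f.
Outer input = (K'⊕opad) ∥ inner = d3 d7 ec 5c 5c ∥ 03 1f.
Outer hash (tag): sum = 211+215+236+92+92+3+31 = 880 → 03 70.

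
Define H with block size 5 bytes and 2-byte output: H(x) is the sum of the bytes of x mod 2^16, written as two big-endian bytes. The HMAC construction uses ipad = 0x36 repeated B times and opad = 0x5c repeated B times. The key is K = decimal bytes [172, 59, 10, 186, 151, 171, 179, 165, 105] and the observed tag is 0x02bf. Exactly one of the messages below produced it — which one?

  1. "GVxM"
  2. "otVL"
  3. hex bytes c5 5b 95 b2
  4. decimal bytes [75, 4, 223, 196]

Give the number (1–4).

Key decimal bytes [172, 59, 10, 186, 151, 171, 179, 165, 105] = ac 3b 0a ba 97 ab b3 a5 69 is 9 bytes > B = 5, so hash it first: H(key) = 04 ae, then zero-pad to 5 bytes: K' = 04 ae 00 00 00.
K' ⊕ ipad = 32 98 36 36 36; K' ⊕ opad = 58 f2 5c 5c 5c.
m1: inner = H(32 98 36 36 36 47 56 78 4d) = 02 ce; tag = H(58 f2 5c 5c 5c 02 ce) = 032e
m2: inner = H(32 98 36 36 36 6f 74 56 4c) = 02 f1; tag = H(58 f2 5c 5c 5c 02 f1) = 0351
m3: inner = H(32 98 36 36 36 c5 5b 95 b2) = 03 d3; tag = H(58 f2 5c 5c 5c 03 d3) = 0334
m4: inner = H(32 98 36 36 36 4b 04 df c4) = 03 5e; tag = H(58 f2 5c 5c 5c 03 5e) = 02bf ← matches

4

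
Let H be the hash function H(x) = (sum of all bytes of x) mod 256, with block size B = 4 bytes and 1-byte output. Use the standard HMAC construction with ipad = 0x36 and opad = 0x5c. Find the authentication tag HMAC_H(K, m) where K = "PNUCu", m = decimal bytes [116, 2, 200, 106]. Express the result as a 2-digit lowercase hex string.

Key "PNUCu" = 50 4e 55 43 75 is 5 bytes > B = 4, so hash it first: H(key) = ab, then zero-pad to 4 bytes: K' = ab 00 00 00.
K' ⊕ ipad = 9d 36 36 36.  K' ⊕ opad = f7 5c 5c 5c.
Inner input = (K'⊕ipad) ∥ m = 9d 36 36 36 ∥ 74 02 c8 6a.
Inner hash: sum = 157+54+54+54+116+2+200+106 = 743; mod 256 = 231 → e7.
Outer input = (K'⊕opad) ∥ inner = f7 5c 5c 5c ∥ e7.
Outer hash (tag): sum = 247+92+92+92+231 = 754; mod 256 = 242 → f2.

f2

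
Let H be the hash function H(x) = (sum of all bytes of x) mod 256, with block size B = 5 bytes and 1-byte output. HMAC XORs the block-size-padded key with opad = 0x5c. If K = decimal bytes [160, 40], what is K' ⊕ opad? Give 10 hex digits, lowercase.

Key decimal bytes [160, 40] = a0 28 is 2 bytes ≤ B = 5; zero-pad to 5 bytes: K' = a0 28 00 00 00.
XOR each byte with 0x5c: a0⊕5c=fc, 28⊕5c=74, 00⊕5c=5c, 00⊕5c=5c, 00⊕5c=5c.

fc745c5c5c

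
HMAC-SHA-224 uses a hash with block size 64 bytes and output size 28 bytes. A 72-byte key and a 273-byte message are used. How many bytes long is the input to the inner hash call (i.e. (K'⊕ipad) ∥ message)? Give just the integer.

Key is 72 > 64 bytes, so it is hashed to 28 bytes then zero-padded to 64: |K'| = 64.
Inner input = (K'⊕ipad) ∥ m → 64 + 273 = 337 bytes.

337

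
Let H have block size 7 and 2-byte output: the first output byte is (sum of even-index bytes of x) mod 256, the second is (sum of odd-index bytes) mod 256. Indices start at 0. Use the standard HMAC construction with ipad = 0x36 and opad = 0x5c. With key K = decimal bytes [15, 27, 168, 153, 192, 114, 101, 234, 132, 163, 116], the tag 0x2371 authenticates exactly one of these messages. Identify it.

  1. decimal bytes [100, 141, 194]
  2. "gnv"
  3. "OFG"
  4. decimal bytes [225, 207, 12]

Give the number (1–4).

3

Key decimal bytes [15, 27, 168, 153, 192, 114, 101, 234, 132, 163, 116] = 0f 1b a8 99 c0 72 65 ea 84 a3 74 is 11 bytes > B = 7, so hash it first: H(key) = d4 b3, then zero-pad to 7 bytes: K' = d4 b3 00 00 00 00 00.
K' ⊕ ipad = e2 85 36 36 36 36 36; K' ⊕ opad = 88 ef 5c 5c 5c 5c 5c.
m1: inner = H(e2 85 36 36 36 36 36 64 8d c2) = 11 17; tag = H(88 ef 5c 5c 5c 5c 5c 11 17) = b3b8
m2: inner = H(e2 85 36 36 36 36 36 67 6e 76) = f2 ce; tag = H(88 ef 5c 5c 5c 5c 5c f2 ce) = 6a99
m3: inner = H(e2 85 36 36 36 36 36 4f 46 47) = ca 87; tag = H(88 ef 5c 5c 5c 5c 5c ca 87) = 2371 ← matches
m4: inner = H(e2 85 36 36 36 36 36 e1 cf 0c) = 53 de; tag = H(88 ef 5c 5c 5c 5c 5c 53 de) = 7afa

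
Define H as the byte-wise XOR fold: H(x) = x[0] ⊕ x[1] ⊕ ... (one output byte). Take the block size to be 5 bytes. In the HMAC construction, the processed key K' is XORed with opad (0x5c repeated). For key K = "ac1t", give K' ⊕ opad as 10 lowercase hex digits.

3d3f6d285c

Key "ac1t" = 61 63 31 74 is 4 bytes ≤ B = 5; zero-pad to 5 bytes: K' = 61 63 31 74 00.
XOR each byte with 0x5c: 61⊕5c=3d, 63⊕5c=3f, 31⊕5c=6d, 74⊕5c=28, 00⊕5c=5c.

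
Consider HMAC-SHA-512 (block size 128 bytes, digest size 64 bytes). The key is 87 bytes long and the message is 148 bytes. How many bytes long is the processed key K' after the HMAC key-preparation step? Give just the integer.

Key is 87 ≤ 128 bytes, zero-padded: |K'| = 128.

128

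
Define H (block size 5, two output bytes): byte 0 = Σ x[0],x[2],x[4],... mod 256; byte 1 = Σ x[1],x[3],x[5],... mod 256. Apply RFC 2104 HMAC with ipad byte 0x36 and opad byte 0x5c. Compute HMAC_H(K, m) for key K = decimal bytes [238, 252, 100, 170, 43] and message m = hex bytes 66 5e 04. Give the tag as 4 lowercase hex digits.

313b

Key decimal bytes [238, 252, 100, 170, 43] = ee fc 64 aa 2b is exactly B = 5 bytes: K' = ee fc 64 aa 2b.
K' ⊕ ipad = d8 ca 52 9c 1d.  K' ⊕ opad = b2 a0 38 f6 77.
Inner input = (K'⊕ipad) ∥ m = d8 ca 52 9c 1d ∥ 66 5e 04.
Inner hash: even-index sum = 421 mod 256 = 165; odd-index sum = 464 mod 256 = 208 → a5 d0.
Outer input = (K'⊕opad) ∥ inner = b2 a0 38 f6 77 ∥ a5 d0.
Outer hash (tag): even-index sum = 561 mod 256 = 49; odd-index sum = 571 mod 256 = 59 → 31 3b.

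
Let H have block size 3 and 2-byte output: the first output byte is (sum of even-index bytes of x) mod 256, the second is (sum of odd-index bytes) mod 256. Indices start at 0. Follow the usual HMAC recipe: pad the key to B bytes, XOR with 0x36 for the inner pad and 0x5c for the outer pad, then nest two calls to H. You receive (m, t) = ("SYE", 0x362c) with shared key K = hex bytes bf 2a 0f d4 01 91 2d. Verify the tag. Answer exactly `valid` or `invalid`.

invalid

Key hex bytes bf 2a 0f d4 01 91 2d is 7 bytes > B = 3, so hash it first: H(key) = fc 8f, then zero-pad to 3 bytes: K' = fc 8f 00.
K' ⊕ ipad = ca b9 36; K' ⊕ opad = a0 d3 5c.
Inner hash: even-index sum = 345 mod 256 = 89; odd-index sum = 337 mod 256 = 81 → 59 51.
Outer hash (recomputed tag): even-index sum = 333 mod 256 = 77; odd-index sum = 300 mod 256 = 44 → 4d 2c.
Recomputed tag = 4d2c; claimed = 362c → mismatch.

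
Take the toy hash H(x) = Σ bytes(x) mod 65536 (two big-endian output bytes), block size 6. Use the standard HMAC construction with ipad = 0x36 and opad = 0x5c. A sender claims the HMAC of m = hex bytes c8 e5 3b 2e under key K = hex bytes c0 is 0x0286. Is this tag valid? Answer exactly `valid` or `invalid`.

valid

Key hex bytes c0 is 1 byte ≤ B = 6; zero-pad to 6 bytes: K' = c0 00 00 00 00 00.
K' ⊕ ipad = f6 36 36 36 36 36; K' ⊕ opad = 9c 5c 5c 5c 5c 5c.
Inner hash: sum = 246+54+54+54+54+54+200+229+59+46 = 1050 → 04 1a.
Outer hash (recomputed tag): sum = 156+92+92+92+92+92+4+26 = 646 → 02 86.
Recomputed tag = 0286; claimed = 0286 → match.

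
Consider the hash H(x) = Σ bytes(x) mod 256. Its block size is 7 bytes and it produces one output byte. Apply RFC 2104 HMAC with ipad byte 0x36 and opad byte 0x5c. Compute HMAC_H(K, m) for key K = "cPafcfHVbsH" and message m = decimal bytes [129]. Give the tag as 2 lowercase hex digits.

Key "cPafcfHVbsH" = 63 50 61 66 63 66 48 56 62 73 48 is 11 bytes > B = 7, so hash it first: H(key) = fe, then zero-pad to 7 bytes: K' = fe 00 00 00 00 00 00.
K' ⊕ ipad = c8 36 36 36 36 36 36.  K' ⊕ opad = a2 5c 5c 5c 5c 5c 5c.
Inner input = (K'⊕ipad) ∥ m = c8 36 36 36 36 36 36 ∥ 81.
Inner hash: sum = 200+54+54+54+54+54+54+129 = 653; mod 256 = 141 → 8d.
Outer input = (K'⊕opad) ∥ inner = a2 5c 5c 5c 5c 5c 5c ∥ 8d.
Outer hash (tag): sum = 162+92+92+92+92+92+92+141 = 855; mod 256 = 87 → 57.

57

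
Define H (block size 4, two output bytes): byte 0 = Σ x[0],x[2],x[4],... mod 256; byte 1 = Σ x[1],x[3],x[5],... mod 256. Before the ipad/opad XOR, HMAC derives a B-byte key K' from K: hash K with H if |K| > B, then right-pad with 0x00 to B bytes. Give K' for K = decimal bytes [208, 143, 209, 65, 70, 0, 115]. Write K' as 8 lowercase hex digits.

|K| = 7 > B = 4, so first hash the key.
H(K): even-index sum = 602 mod 256 = 90; odd-index sum = 208 mod 256 = 208 → 5a d0.
Zero-pad H(K) = 5a d0 to 4 bytes: K' = 5a d0 00 00.

5ad00000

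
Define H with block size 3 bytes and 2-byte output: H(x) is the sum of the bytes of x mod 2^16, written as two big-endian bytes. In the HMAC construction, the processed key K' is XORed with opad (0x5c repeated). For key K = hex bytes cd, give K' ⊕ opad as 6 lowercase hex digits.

915c5c

Key hex bytes cd is 1 byte ≤ B = 3; zero-pad to 3 bytes: K' = cd 00 00.
XOR each byte with 0x5c: cd⊕5c=91, 00⊕5c=5c, 00⊕5c=5c.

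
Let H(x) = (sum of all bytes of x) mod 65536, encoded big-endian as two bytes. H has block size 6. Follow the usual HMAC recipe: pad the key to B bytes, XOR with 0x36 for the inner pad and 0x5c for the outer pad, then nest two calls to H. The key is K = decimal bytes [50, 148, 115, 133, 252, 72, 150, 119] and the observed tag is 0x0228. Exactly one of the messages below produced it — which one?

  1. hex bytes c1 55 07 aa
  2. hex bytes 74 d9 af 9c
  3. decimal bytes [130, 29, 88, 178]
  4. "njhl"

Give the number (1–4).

Key decimal bytes [50, 148, 115, 133, 252, 72, 150, 119] = 32 94 73 85 fc 48 96 77 is 8 bytes > B = 6, so hash it first: H(key) = 04 0f, then zero-pad to 6 bytes: K' = 04 0f 00 00 00 00.
K' ⊕ ipad = 32 39 36 36 36 36; K' ⊕ opad = 58 53 5c 5c 5c 5c.
m1: inner = H(32 39 36 36 36 36 c1 55 07 aa) = 03 0a; tag = H(58 53 5c 5c 5c 5c 03 0a) = 0228 ← matches
m2: inner = H(32 39 36 36 36 36 74 d9 af 9c) = 03 db; tag = H(58 53 5c 5c 5c 5c 03 db) = 02f9
m3: inner = H(32 39 36 36 36 36 82 1d 58 b2) = 02 ec; tag = H(58 53 5c 5c 5c 5c 02 ec) = 0309
m4: inner = H(32 39 36 36 36 36 6e 6a 68 6c) = 02 ef; tag = H(58 53 5c 5c 5c 5c 02 ef) = 030c

1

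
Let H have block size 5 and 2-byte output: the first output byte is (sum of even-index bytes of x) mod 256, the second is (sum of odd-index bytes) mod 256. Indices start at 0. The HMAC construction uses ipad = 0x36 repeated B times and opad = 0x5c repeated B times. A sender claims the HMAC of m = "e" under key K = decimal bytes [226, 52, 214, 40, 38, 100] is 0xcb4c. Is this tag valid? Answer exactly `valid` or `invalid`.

Key decimal bytes [226, 52, 214, 40, 38, 100] = e2 34 d6 28 26 64 is 6 bytes > B = 5, so hash it first: H(key) = de c0, then zero-pad to 5 bytes: K' = de c0 00 00 00.
K' ⊕ ipad = e8 f6 36 36 36; K' ⊕ opad = 82 9c 5c 5c 5c.
Inner hash: even-index sum = 340 mod 256 = 84; odd-index sum = 401 mod 256 = 145 → 54 91.
Outer hash (recomputed tag): even-index sum = 459 mod 256 = 203; odd-index sum = 332 mod 256 = 76 → cb 4c.
Recomputed tag = cb4c; claimed = cb4c → match.

valid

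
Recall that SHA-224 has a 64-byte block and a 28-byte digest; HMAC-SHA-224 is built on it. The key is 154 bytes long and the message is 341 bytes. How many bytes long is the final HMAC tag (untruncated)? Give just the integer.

The tag is one SHA-224 digest: 28 bytes.

28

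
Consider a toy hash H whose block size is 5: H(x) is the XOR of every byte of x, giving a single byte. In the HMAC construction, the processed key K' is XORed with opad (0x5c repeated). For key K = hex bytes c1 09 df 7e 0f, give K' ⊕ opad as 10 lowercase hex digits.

9d55832253

Key hex bytes c1 09 df 7e 0f is exactly B = 5 bytes: K' = c1 09 df 7e 0f.
XOR each byte with 0x5c: c1⊕5c=9d, 09⊕5c=55, df⊕5c=83, 7e⊕5c=22, 0f⊕5c=53.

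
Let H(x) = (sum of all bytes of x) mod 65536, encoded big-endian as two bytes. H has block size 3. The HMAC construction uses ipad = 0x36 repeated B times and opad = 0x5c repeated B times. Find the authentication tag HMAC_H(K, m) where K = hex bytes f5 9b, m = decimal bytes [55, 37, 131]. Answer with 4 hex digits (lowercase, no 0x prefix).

0253

Key hex bytes f5 9b is 2 bytes ≤ B = 3; zero-pad to 3 bytes: K' = f5 9b 00.
K' ⊕ ipad = c3 ad 36.  K' ⊕ opad = a9 c7 5c.
Inner input = (K'⊕ipad) ∥ m = c3 ad 36 ∥ 37 25 83.
Inner hash: sum = 195+173+54+55+37+131 = 645 → 02 85.
Outer input = (K'⊕opad) ∥ inner = a9 c7 5c ∥ 02 85.
Outer hash (tag): sum = 169+199+92+2+133 = 595 → 02 53.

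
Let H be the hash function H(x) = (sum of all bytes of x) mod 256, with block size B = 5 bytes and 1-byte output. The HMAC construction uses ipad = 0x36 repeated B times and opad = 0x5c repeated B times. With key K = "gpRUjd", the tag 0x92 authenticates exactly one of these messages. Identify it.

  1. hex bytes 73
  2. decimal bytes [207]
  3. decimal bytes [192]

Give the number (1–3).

3

Key "gpRUjd" = 67 70 52 55 6a 64 is 6 bytes > B = 5, so hash it first: H(key) = 4c, then zero-pad to 5 bytes: K' = 4c 00 00 00 00.
K' ⊕ ipad = 7a 36 36 36 36; K' ⊕ opad = 10 5c 5c 5c 5c.
m1: inner = H(7a 36 36 36 36 73) = c5; tag = H(10 5c 5c 5c 5c c5) = 45
m2: inner = H(7a 36 36 36 36 cf) = 21; tag = H(10 5c 5c 5c 5c 21) = a1
m3: inner = H(7a 36 36 36 36 c0) = 12; tag = H(10 5c 5c 5c 5c 12) = 92 ← matches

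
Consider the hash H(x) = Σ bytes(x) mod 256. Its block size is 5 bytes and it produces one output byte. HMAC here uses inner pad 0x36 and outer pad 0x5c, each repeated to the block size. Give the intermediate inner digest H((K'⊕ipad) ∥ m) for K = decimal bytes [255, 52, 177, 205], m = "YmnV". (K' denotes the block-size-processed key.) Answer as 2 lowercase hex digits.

0d

Key decimal bytes [255, 52, 177, 205] = ff 34 b1 cd is 4 bytes ≤ B = 5; zero-pad to 5 bytes: K' = ff 34 b1 cd 00.
K' ⊕ ipad = c9 02 87 fb 36.
Inner input = c9 02 87 fb 36 ∥ 59 6d 6e 56.
Inner hash: sum = 201+2+135+251+54+89+109+110+86 = 1037; mod 256 = 13 → 0d.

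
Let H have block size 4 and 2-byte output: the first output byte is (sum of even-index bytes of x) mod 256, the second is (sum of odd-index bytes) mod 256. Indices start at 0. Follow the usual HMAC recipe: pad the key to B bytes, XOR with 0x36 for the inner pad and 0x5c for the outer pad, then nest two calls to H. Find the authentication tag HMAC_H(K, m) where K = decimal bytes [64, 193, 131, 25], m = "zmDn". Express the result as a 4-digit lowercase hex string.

e4e3

Key decimal bytes [64, 193, 131, 25] = 40 c1 83 19 is exactly B = 4 bytes: K' = 40 c1 83 19.
K' ⊕ ipad = 76 f7 b5 2f.  K' ⊕ opad = 1c 9d df 45.
Inner input = (K'⊕ipad) ∥ m = 76 f7 b5 2f ∥ 7a 6d 44 6e.
Inner hash: even-index sum = 489 mod 256 = 233; odd-index sum = 513 mod 256 = 1 → e9 01.
Outer input = (K'⊕opad) ∥ inner = 1c 9d df 45 ∥ e9 01.
Outer hash (tag): even-index sum = 484 mod 256 = 228; odd-index sum = 227 mod 256 = 227 → e4 e3.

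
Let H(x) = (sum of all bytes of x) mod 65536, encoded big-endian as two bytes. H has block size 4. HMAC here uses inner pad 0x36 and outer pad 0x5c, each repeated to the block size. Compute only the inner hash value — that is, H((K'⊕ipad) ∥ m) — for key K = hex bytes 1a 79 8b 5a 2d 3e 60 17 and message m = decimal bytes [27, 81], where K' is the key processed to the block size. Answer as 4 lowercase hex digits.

0178

Key hex bytes 1a 79 8b 5a 2d 3e 60 17 is 8 bytes > B = 4, so hash it first: H(key) = 02 5a, then zero-pad to 4 bytes: K' = 02 5a 00 00.
K' ⊕ ipad = 34 6c 36 36.
Inner input = 34 6c 36 36 ∥ 1b 51.
Inner hash: sum = 52+108+54+54+27+81 = 376 → 01 78.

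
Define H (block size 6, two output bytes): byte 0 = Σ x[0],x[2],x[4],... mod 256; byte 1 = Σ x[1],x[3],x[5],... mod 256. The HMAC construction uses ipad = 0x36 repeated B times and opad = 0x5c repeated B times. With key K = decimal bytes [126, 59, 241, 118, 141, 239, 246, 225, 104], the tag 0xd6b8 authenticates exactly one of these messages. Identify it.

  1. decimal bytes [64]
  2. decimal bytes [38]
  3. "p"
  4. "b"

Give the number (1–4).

1

Key decimal bytes [126, 59, 241, 118, 141, 239, 246, 225, 104] = 7e 3b f1 76 8d ef f6 e1 68 is 9 bytes > B = 6, so hash it first: H(key) = 5a 81, then zero-pad to 6 bytes: K' = 5a 81 00 00 00 00.
K' ⊕ ipad = 6c b7 36 36 36 36; K' ⊕ opad = 06 dd 5c 5c 5c 5c.
m1: inner = H(6c b7 36 36 36 36 40) = 18 23; tag = H(06 dd 5c 5c 5c 5c 18 23) = d6b8 ← matches
m2: inner = H(6c b7 36 36 36 36 26) = fe 23; tag = H(06 dd 5c 5c 5c 5c fe 23) = bcb8
m3: inner = H(6c b7 36 36 36 36 70) = 48 23; tag = H(06 dd 5c 5c 5c 5c 48 23) = 06b8
m4: inner = H(6c b7 36 36 36 36 62) = 3a 23; tag = H(06 dd 5c 5c 5c 5c 3a 23) = f8b8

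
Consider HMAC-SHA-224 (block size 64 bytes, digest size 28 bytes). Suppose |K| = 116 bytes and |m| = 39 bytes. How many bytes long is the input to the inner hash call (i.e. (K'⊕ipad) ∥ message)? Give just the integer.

Key is 116 > 64 bytes, so it is hashed to 28 bytes then zero-padded to 64: |K'| = 64.
Inner input = (K'⊕ipad) ∥ m → 64 + 39 = 103 bytes.

103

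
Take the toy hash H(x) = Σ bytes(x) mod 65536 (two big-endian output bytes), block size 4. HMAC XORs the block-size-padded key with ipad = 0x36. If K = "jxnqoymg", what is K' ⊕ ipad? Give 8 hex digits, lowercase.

Key "jxnqoymg" = 6a 78 6e 71 6f 79 6d 67 is 8 bytes > B = 4, so hash it first: H(key) = 03 7d, then zero-pad to 4 bytes: K' = 03 7d 00 00.
XOR each byte with 0x36: 03⊕36=35, 7d⊕36=4b, 00⊕36=36, 00⊕36=36.

354b3636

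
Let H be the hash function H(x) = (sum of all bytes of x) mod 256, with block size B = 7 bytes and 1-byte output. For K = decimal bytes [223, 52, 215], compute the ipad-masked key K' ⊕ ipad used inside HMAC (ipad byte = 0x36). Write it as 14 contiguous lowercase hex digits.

Key decimal bytes [223, 52, 215] = df 34 d7 is 3 bytes ≤ B = 7; zero-pad to 7 bytes: K' = df 34 d7 00 00 00 00.
XOR each byte with 0x36: df⊕36=e9, 34⊕36=02, d7⊕36=e1, 00⊕36=36, 00⊕36=36, 00⊕36=36, 00⊕36=36.

e902e136363636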